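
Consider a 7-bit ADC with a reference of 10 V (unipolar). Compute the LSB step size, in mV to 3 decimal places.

78.125 mV

Full-scale span = 10 V.
LSB = 10 / 2^7 = 10 / 128 = 0.078125 V = 78.125 mV.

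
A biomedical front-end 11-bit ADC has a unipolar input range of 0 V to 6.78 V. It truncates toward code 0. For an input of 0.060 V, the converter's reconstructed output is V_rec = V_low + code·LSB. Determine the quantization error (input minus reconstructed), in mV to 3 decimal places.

0.410 mV

LSB = 6.78/2^11 = 3.311 mV.
(0.060 − 0)/0.00331055 = 18.1239; ⌊·⌋ gives code 18.
Code 18 maps back to 0 + 18×0.00331055 V = 0.059589844 V.
Difference: 0.000410156 V → 0.410 mV.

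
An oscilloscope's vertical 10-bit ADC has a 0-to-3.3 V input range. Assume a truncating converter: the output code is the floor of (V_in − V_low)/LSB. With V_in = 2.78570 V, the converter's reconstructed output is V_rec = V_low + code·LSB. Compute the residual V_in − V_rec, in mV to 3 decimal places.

1.325 mV

LSB = 3.3/2^10 = 3.223 mV.
Scaled input = 864.4112 LSBs, so code = 864.
Reconstructed: 2.784375 V.
Difference: 0.001325 V → 1.325 mV.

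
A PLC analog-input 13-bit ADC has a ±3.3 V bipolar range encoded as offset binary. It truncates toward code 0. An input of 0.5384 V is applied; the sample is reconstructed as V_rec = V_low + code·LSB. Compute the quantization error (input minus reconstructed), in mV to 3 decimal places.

Step size: 6.6 V ÷ 2^13 = 0.806 mV.
(0.5384 − (−3.3))/0.000805664 = 4764.2686; ⌊·⌋ gives code 4764.
V_rec = (−3.3) + 4764·0.000805664 = 0.53818359 V.
V_in − V_rec = 0.000216406 V = 0.216 mV.

0.216 mV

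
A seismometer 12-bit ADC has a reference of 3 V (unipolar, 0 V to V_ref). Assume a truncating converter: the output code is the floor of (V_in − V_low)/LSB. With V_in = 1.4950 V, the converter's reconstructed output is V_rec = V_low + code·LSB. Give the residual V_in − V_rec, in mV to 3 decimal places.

0.127 mV

One LSB is 3 V / 4096 = 0.732 mV.
(1.4950 − 0)/0.000732422 = 2041.1733; ⌊·⌋ gives code 2041.
Reconstructed: 1.494873 V.
Error = 1.4950 − 1.494873 = 0.000126953 V = 0.127 mV.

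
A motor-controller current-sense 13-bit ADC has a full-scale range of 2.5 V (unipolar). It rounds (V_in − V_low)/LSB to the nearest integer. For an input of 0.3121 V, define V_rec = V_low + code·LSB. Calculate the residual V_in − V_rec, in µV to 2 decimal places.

-94.82 µV

Step size: 2.5 V ÷ 2^13 = 305.18 µV.
(V_in − V_low)/LSB = (0.3121 − 0)/0.000305176 = 1022.6893 → code 1023 (round).
Code 1023 maps back to 0 + 1023×0.000305176 V = 0.31219482 V.
V_in − V_rec = -9.48242e-05 V = -94.82 µV.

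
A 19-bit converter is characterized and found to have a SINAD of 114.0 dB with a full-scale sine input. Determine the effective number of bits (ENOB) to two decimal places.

ENOB = (SINAD − 1.76) / 6.02 = (114.0 − 1.76)/6.02 = 18.645.

18.64 bits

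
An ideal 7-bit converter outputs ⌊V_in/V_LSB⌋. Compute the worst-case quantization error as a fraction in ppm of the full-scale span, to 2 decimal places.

Truncating → worst-case error = 1 LSB = V_FS/2^7, so 1e+06/128 = 7812.5 ppm of full scale.

7812.50 ppm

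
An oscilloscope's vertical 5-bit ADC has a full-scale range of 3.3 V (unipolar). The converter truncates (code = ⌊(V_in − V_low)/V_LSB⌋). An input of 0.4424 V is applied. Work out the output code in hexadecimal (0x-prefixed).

Full-scale span = 3.3 V; LSB = 3.3/2^5 = 103.125 mV.
(V_in − V_low)/LSB = (0.4424 − 0) / 0.103125 = 4.290.
⌊·⌋(4.290) = 4.
In hexadecimal (0x-prefixed): 0x4.

code 0x4 (decimal 4)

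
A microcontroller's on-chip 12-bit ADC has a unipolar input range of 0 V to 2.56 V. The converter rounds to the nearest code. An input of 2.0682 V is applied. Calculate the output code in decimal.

code 3309

LSB = 2.56 V / 4096 = 0.625 mV.
(2.0682 − 0) / 0.000625 = 3309.120 LSBs.
Round → code 3309.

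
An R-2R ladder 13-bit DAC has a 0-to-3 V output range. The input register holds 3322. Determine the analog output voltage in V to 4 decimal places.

LSB = 3 V / 2^13 = 366.21 µV.
V_out = 0 + 3322 × 0.000366211 V = 1.21655 V.

1.2166 V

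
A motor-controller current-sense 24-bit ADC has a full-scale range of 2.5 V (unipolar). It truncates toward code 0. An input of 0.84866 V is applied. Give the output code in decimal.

code 5695260

LSB = 2.5 V / 16777216 = 0.15 µV.
(0.84866 − 0) / 1.49012e-07 = 5695260.852 LSBs.
So the output code is 5695260.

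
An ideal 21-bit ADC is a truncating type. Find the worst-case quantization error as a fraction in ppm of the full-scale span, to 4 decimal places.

0.4768 ppm

Truncating → worst-case error = 1 LSB = V_FS/2^21, so 1e+06/2097152 = 0.476837 ppm of full scale.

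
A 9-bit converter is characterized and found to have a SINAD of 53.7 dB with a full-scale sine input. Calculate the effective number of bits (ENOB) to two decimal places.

ENOB = (SINAD − 1.76) / 6.02 = (53.7 − 1.76)/6.02 = 8.628.

8.63 bits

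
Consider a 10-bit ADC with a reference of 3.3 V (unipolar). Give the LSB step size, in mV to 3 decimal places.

Full-scale span = 3.3 V.
LSB = 3.3 / 2^10 = 3.3 / 1024 = 0.00322266 V = 3.223 mV.

3.223 mV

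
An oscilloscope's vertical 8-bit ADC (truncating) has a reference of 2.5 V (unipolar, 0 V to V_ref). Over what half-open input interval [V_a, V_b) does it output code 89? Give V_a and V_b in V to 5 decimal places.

LSB = 2.5/2^8 = 9.766 mV.
V_a = V_low + 89·LSB = 0.869141 V; V_b = V_low + 90·LSB = 0.878906 V.

[0.86914 V, 0.87891 V)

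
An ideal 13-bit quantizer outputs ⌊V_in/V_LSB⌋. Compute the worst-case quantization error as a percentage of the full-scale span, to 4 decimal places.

Truncating → worst-case error = 1 LSB = V_FS/2^13, so 100/8192 = 0.012207 % of full scale.

0.0122 %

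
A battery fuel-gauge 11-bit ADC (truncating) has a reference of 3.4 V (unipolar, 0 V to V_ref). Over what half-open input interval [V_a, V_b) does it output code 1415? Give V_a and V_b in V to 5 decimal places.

LSB = 3.4/2^11 = 1.660 mV.
V_a = V_low + 1415·LSB = 2.34912 V; V_b = V_low + 1416·LSB = 2.35078 V.

[2.34912 V, 2.35078 V)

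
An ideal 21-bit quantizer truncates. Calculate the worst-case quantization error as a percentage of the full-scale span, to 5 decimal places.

0.00005 %

Truncating → worst-case error = 1 LSB = V_FS/2^21, so 100/2097152 = 4.76837e-05 % of full scale.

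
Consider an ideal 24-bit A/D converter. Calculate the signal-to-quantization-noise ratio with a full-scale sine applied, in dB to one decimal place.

SNR ≈ 6.02·N + 1.76 dB = 6.02·24 + 1.76 = 146.24 dB.

146.2 dB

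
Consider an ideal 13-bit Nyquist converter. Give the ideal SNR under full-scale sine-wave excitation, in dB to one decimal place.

SNR ≈ 6.02·N + 1.76 dB = 6.02·13 + 1.76 = 80.02 dB.

80.0 dB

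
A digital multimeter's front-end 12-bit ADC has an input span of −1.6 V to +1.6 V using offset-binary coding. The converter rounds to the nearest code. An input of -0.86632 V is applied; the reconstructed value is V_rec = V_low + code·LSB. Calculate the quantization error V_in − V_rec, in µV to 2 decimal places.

Step size: 3.2 V ÷ 2^12 = 0.781 mV.
(V_in − V_low)/LSB = (-0.86632 − (−1.6))/0.00078125 = 939.1104 → code 939 (round).
V_rec = (−1.6) + 939·0.00078125 = -0.86640625 V.
Difference: 8.625e-05 V → 86.25 µV.

86.25 µV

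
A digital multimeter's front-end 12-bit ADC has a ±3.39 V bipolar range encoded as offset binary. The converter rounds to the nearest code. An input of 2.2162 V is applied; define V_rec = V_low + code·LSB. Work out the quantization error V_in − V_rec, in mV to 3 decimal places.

-0.211 mV

Step size: 6.78 V ÷ 2^12 = 1.655 mV.
(2.2162 − (−3.39))/0.00165527 = 3386.8724; round gives code 3387.
Code 3387 maps back to (−3.39) + 3387×0.00165527 V = 2.2164111 V.
Error = 2.2162 − 2.2164111 = -0.000211133 V = -0.211 mV.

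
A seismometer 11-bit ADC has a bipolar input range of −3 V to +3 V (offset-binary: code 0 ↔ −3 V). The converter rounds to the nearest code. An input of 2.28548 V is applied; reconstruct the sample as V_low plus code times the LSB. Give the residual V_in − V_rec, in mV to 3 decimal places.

One LSB is 6 V / 2048 = 2.930 mV.
(V_in − V_low)/LSB = (2.28548 − (−3))/0.00292969 = 1804.1105 → code 1804 (round).
Code 1804 maps back to (−3) + 1804×0.00292969 V = 2.2851562 V.
Error = 2.28548 − 2.2851562 = 0.00032375 V = 0.324 mV.

0.324 mV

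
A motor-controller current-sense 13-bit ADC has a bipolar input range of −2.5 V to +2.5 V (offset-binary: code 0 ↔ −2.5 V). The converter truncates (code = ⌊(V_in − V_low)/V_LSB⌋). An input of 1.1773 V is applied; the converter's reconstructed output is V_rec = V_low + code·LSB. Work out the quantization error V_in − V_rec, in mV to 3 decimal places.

0.542 mV

LSB = 5/2^13 = 0.610 mV.
(V_in − V_low)/LSB = (1.1773 − (−2.5))/0.000610352 = 6024.8883 → code 6024 (floor).
Code 6024 maps back to (−2.5) + 6024×0.000610352 V = 1.1767578 V.
Error = 1.1773 − 1.1767578 = 0.000542188 V = 0.542 mV.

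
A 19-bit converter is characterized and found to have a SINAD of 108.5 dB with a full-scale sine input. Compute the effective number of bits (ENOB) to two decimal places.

17.73 bits

ENOB = (SINAD − 1.76) / 6.02 = (108.5 − 1.76)/6.02 = 17.731.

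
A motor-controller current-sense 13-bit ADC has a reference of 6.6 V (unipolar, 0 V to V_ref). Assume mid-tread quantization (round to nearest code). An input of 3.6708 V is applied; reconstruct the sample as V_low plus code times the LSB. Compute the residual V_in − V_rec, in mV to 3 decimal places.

LSB = 6.6/2^13 = 0.806 mV.
Scaled input = 4556.2415 LSBs, so code = 4556.
V_rec = 0 + 4556·0.000805664 = 3.6706055 V.
Error = 3.6708 − 3.6706055 = 0.000194531 V = 0.195 mV.

0.195 mV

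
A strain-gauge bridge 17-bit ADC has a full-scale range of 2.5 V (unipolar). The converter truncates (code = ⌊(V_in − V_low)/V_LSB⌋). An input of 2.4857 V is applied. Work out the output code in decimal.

LSB = 2.5 V / 131072 = 19.07 µV.
(2.4857 − 0) / 1.90735e-05 = 130322.268 LSBs.
So the output code is 130322.

code 130322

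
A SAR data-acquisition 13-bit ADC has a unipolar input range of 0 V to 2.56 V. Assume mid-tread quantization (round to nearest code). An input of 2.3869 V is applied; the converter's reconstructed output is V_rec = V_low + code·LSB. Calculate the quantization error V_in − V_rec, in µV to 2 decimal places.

LSB = 2.56/2^13 = 312.50 µV.
(V_in − V_low)/LSB = (2.3869 − 0)/0.0003125 = 7638.0800 → code 7638 (round).
V_rec = 0 + 7638·0.0003125 = 2.386875 V.
Error = 2.3869 − 2.386875 = 2.5e-05 V = 25.00 µV.

25.00 µV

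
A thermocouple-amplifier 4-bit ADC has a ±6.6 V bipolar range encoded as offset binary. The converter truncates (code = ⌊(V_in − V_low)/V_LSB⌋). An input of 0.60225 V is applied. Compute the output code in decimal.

LSB = 13.2 V / 16 = 0.8250 V.
Input sits at 8.730 steps above V_low.
⌊·⌋(8.730) = 8.

code 8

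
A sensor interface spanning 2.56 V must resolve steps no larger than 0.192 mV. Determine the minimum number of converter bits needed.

Number of steps required ≥ 2.56 V / 0.192 mV = 13333.33.
Need 2^N ≥ 13333.33; 2^13 = 8192, 2^14 = 16384.
Minimum N = 14.

14 bits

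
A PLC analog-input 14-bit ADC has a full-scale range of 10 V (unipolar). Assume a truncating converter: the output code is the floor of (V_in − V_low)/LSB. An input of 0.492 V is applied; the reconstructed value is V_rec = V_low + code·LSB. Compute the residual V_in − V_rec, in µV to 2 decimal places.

56.64 µV

One LSB is 10 V / 16384 = 0.610 mV.
(0.492 − 0)/0.000610352 = 806.0928; ⌊·⌋ gives code 806.
V_rec = 0 + 806·0.000610352 = 0.49194336 V.
Error = 0.492 − 0.49194336 = 5.66406e-05 V = 56.64 µV.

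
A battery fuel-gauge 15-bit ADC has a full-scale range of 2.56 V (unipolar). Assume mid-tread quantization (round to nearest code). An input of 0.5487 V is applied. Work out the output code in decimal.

Full-scale span = 2.56 V; LSB = 2.56/2^15 = 78.12 µV.
(V_in − V_low)/LSB = (0.5487 − 0) / 7.8125e-05 = 7023.360.
Round → code 7023.

code 7023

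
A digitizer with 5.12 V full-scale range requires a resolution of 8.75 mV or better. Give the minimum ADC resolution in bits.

Number of steps required ≥ 5.12 V / 8.75 mV = 585.14.
Need 2^N ≥ 585.14; 2^9 = 512, 2^10 = 1024.
Minimum N = 10.

10 bits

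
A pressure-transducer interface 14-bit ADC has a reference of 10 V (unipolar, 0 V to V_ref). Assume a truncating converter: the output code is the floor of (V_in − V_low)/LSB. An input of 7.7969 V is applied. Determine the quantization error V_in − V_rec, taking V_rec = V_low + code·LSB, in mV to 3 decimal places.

Step size: 10 V ÷ 2^14 = 0.610 mV.
(V_in − V_low)/LSB = (7.7969 − 0)/0.000610352 = 12774.4410 → code 12774 (floor).
Code 12774 maps back to 0 + 12774×0.000610352 V = 7.7966309 V.
V_in − V_rec = 0.000269141 V = 0.269 mV.

0.269 mV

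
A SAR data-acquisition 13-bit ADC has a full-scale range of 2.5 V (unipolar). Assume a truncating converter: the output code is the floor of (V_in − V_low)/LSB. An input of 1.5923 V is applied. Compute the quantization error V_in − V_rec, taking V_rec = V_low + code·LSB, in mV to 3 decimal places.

0.198 mV

Step size: 2.5 V ÷ 2^13 = 305.18 µV.
(V_in − V_low)/LSB = (1.5923 − 0)/0.000305176 = 5217.6486 → code 5217 (floor).
Reconstructed: 1.5921021 V.
Difference: 0.000197949 V → 0.198 mV.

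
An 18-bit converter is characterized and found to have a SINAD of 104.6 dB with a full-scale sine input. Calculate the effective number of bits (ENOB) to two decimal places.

17.08 bits

ENOB = (SINAD − 1.76) / 6.02 = (104.6 − 1.76)/6.02 = 17.083.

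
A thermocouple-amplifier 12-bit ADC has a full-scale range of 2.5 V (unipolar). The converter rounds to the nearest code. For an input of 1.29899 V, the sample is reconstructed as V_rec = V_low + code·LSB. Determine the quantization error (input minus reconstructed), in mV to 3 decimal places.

0.162 mV

One LSB is 2.5 V / 4096 = 0.610 mV.
Scaled input = 2128.2652 LSBs, so code = 2128.
Reconstructed: 1.2988281 V.
Error = 1.29899 − 1.2988281 = 0.000161875 V = 0.162 mV.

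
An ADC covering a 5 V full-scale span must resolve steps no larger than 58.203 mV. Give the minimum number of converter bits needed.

Number of steps required ≥ 5 V / 58.203 mV = 85.91.
Need 2^N ≥ 85.91; 2^6 = 64, 2^7 = 128.
Minimum N = 7.

7 bits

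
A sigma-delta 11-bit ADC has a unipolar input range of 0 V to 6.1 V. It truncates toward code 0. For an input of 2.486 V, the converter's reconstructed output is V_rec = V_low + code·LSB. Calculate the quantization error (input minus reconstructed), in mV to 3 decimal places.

LSB = 6.1/2^11 = 2.979 mV.
Scaled input = 834.6439 LSBs, so code = 834.
V_rec = 0 + 834·0.00297852 = 2.484082 V.
Difference: 0.00191797 V → 1.918 mV.

1.918 mV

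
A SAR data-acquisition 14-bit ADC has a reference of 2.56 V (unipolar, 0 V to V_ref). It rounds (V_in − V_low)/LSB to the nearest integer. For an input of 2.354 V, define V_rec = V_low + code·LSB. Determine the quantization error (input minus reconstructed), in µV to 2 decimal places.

-62.50 µV

LSB = 2.56/2^14 = 156.25 µV.
(V_in − V_low)/LSB = (2.354 − 0)/0.00015625 = 15065.6000 → code 15066 (round).
Reconstructed: 2.3540625 V.
Error = 2.354 − 2.3540625 = -6.25e-05 V = -62.50 µV.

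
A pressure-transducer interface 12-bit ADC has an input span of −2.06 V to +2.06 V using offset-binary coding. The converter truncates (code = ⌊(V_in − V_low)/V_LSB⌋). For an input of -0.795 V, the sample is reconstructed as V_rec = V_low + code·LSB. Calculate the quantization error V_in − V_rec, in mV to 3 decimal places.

0.635 mV

One LSB is 4.12 V / 4096 = 1.006 mV.
(V_in − V_low)/LSB = (-0.795 − (−2.06))/0.00100586 = 1257.6311 → code 1257 (floor).
Reconstructed: -0.79563477 V.
Difference: 0.000634766 V → 0.635 mV.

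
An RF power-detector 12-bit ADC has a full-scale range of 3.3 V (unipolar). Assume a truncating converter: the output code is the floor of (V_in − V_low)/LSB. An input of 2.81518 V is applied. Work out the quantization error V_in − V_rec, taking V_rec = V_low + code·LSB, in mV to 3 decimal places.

0.190 mV

One LSB is 3.3 V / 4096 = 0.806 mV.
(V_in − V_low)/LSB = (2.81518 − 0)/0.000805664 = 3494.2355 → code 3494 (floor).
Reconstructed: 2.8149902 V.
Difference: 0.000189766 V → 0.190 mV.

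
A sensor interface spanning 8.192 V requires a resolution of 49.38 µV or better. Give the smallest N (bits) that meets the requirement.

18 bits

Number of steps required ≥ 8.192 V / 49.38 µV = 165897.12.
Need 2^N ≥ 165897.12; 2^17 = 131072, 2^18 = 262144.
Minimum N = 18.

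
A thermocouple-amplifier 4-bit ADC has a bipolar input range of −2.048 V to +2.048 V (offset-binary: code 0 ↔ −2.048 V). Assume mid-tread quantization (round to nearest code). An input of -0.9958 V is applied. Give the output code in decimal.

LSB = 4.096 V / 16 = 256.000 mV.
Input sits at 4.110 steps above V_low.
round(4.110) = 4.

code 4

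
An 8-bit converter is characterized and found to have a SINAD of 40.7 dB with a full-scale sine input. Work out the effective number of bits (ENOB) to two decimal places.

6.47 bits

ENOB = (SINAD − 1.76) / 6.02 = (40.7 − 1.76)/6.02 = 6.468.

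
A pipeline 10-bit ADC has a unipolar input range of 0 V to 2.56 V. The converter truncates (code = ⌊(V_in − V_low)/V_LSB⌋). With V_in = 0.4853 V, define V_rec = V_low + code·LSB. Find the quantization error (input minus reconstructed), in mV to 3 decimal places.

One LSB is 2.56 V / 1024 = 2.500 mV.
(0.4853 − 0)/0.0025 = 194.1200; ⌊·⌋ gives code 194.
Reconstructed: 0.485 V.
V_in − V_rec = 0.0003 V = 0.300 mV.

0.300 mV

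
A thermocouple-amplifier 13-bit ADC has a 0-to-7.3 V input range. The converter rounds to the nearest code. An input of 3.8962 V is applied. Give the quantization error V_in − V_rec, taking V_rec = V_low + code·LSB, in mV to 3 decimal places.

0.253 mV

One LSB is 7.3 V / 8192 = 0.891 mV.
(3.8962 − 0)/0.000891113 = 4372.2836; round gives code 4372.
Reconstructed: 3.8959473 V.
Difference: 0.000252734 V → 0.253 mV.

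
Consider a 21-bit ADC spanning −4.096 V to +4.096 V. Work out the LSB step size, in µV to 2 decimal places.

Full-scale span = 8.192 V.
LSB = 8.192 / 2^21 = 8.192 / 2097152 = 3.90625e-06 V = 3.91 µV.

3.91 µV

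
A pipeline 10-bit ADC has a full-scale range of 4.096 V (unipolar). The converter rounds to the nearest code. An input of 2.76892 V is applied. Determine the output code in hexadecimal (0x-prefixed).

code 0x2B4 (decimal 692)

Full-scale span = 4.096 V; LSB = 4.096/2^10 = 4.000 mV.
(2.76892 − 0) / 0.004 = 692.230 LSBs.
round(692.230) = 692.
In hexadecimal (0x-prefixed): 0x2B4.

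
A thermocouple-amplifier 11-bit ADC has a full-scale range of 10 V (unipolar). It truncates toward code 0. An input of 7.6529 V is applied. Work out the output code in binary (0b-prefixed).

code 0b11000011111 (decimal 1567)

With 2048 levels over 10 V, one step is 4.883 mV.
(7.6529 − 0) / 0.00488281 = 1567.314 LSBs.
⌊·⌋(1567.314) = 1567.
In binary (0b-prefixed): 0b11000011111.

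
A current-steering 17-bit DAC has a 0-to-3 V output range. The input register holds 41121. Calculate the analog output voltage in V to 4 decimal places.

0.9412 V

LSB = 3 V / 2^17 = 22.89 µV.
V_out = 0 + 41121 × 2.28882e-05 V = 0.941185 V.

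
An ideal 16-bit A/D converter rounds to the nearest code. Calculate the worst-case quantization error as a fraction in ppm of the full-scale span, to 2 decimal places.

Rounding → worst-case error = ½ LSB = V_FS/2^17, so 1e+06/131072 = 7.62939 ppm of full scale.

7.63 ppm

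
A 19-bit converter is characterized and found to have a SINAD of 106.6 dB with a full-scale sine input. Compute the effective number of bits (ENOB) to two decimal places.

ENOB = (SINAD − 1.76) / 6.02 = (106.6 − 1.76)/6.02 = 17.415.

17.42 bits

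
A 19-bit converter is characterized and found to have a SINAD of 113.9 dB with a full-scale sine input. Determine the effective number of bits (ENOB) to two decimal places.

18.63 bits

ENOB = (SINAD − 1.76) / 6.02 = (113.9 − 1.76)/6.02 = 18.628.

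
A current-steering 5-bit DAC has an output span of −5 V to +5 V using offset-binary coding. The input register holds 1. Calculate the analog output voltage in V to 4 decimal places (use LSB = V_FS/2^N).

-4.6875 V

LSB = 10 V / 2^5 = 312.500 mV.
V_out = (−5) + 1 × 0.3125 V = -4.6875 V.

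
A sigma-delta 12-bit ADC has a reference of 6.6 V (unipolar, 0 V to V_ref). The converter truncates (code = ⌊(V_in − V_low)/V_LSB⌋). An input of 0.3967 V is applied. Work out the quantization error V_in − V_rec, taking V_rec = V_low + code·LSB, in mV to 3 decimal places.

LSB = 6.6/2^12 = 1.611 mV.
Scaled input = 246.1944 LSBs, so code = 246.
V_rec = 0 + 246·0.00161133 = 0.39638672 V.
V_in − V_rec = 0.000313281 V = 0.313 mV.

0.313 mV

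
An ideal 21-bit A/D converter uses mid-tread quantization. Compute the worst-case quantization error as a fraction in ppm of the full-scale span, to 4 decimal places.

Rounding → worst-case error = ½ LSB = V_FS/2^22, so 1e+06/4194304 = 0.238419 ppm of full scale.

0.2384 ppm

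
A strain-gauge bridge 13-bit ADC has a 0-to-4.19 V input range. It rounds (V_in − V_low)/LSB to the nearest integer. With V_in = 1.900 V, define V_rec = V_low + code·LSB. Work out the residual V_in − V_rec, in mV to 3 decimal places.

Step size: 4.19 V ÷ 2^13 = 0.511 mV.
Scaled input = 3714.7494 LSBs, so code = 3715.
V_rec = 0 + 3715·0.000511475 = 1.9001282 V.
Difference: -0.000128174 V → -0.128 mV.

-0.128 mV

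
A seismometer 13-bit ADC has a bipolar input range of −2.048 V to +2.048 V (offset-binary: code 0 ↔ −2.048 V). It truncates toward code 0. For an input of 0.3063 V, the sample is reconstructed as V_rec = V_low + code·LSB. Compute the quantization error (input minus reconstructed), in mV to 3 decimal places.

0.300 mV

One LSB is 4.096 V / 8192 = 0.500 mV.
(0.3063 − (−2.048))/0.0005 = 4708.6000; ⌊·⌋ gives code 4708.
V_rec = (−2.048) + 4708·0.0005 = 0.306 V.
Difference: 0.0003 V → 0.300 mV.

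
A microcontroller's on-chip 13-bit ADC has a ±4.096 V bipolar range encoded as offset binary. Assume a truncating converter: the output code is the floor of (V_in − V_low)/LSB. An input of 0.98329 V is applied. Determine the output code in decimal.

code 5079

LSB = 8.192 V / 8192 = 1.000 mV.
(0.98329 − (−4.096)) / 0.001 = 5079.290 LSBs.
⌊·⌋(5079.290) = 5079.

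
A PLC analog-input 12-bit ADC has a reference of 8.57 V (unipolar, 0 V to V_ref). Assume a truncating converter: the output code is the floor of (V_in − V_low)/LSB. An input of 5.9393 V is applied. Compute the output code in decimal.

With 4096 levels over 8.57 V, one step is 2.092 mV.
(5.9393 − 0) / 0.00209229 = 2838.667 LSBs.
So the output code is 2838.

code 2838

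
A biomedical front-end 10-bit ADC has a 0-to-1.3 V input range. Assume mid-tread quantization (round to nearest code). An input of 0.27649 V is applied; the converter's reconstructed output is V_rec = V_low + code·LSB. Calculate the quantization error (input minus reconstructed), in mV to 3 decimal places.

-0.268 mV

Step size: 1.3 V ÷ 2^10 = 1.270 mV.
(V_in − V_low)/LSB = (0.27649 − 0)/0.00126953 = 217.7890 → code 218 (round).
V_rec = 0 + 218·0.00126953 = 0.27675781 V.
V_in − V_rec = -0.000267812 V = -0.268 mV.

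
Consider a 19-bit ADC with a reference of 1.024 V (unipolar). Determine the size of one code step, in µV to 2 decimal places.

Full-scale span = 1.024 V.
LSB = 1.024 / 2^19 = 1.024 / 524288 = 1.95313e-06 V = 1.95 µV.

1.95 µV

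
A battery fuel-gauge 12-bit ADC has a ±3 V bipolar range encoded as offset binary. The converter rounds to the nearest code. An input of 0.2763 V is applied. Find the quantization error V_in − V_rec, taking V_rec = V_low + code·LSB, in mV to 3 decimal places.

LSB = 6/2^12 = 1.465 mV.
(0.2763 − (−3))/0.00146484 = 2236.6208; round gives code 2237.
Reconstructed: 0.27685547 V.
V_in − V_rec = -0.000555469 V = -0.555 mV.

-0.555 mV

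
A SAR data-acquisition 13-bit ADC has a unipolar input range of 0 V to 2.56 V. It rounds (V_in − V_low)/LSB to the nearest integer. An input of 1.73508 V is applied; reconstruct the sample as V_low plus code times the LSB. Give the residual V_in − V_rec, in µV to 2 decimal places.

One LSB is 2.56 V / 8192 = 312.50 µV.
(V_in − V_low)/LSB = (1.73508 − 0)/0.0003125 = 5552.2560 → code 5552 (round).
Reconstructed: 1.735 V.
Error = 1.73508 − 1.735 = 8e-05 V = 80.00 µV.

80.00 µV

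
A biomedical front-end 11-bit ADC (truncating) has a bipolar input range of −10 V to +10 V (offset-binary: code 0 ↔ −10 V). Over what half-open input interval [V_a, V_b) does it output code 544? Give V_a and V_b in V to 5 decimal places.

[-4.68750 V, -4.67773 V)

LSB = 20/2^11 = 9.766 mV.
V_a = V_low + 544·LSB = -4.6875 V; V_b = V_low + 545·LSB = -4.67773 V.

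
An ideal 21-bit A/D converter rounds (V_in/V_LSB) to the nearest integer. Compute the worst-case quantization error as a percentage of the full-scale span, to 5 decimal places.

Rounding → worst-case error = ½ LSB = V_FS/2^22, so 100/4194304 = 2.38419e-05 % of full scale.

0.00002 %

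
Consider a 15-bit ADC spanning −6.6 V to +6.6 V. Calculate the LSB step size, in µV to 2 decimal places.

402.83 µV

Full-scale span = 13.2 V.
LSB = 13.2 / 2^15 = 13.2 / 32768 = 0.000402832 V = 402.83 µV.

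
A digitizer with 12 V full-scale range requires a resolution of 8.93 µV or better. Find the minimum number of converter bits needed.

21 bits

Number of steps required ≥ 12 V / 8.93 µV = 1343784.99.
Need 2^N ≥ 1343784.99; 2^20 = 1048576, 2^21 = 2097152.
Minimum N = 21.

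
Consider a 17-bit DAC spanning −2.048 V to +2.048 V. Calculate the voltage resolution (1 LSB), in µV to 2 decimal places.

Full-scale span = 4.096 V.
LSB = 4.096 / 2^17 = 4.096 / 131072 = 3.125e-05 V = 31.25 µV.

31.25 µV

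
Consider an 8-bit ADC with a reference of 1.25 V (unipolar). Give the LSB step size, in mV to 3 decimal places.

4.883 mV

Full-scale span = 1.25 V.
LSB = 1.25 / 2^8 = 1.25 / 256 = 0.00488281 V = 4.883 mV.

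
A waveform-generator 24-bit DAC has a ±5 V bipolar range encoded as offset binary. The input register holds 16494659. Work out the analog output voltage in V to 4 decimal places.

4.8316 V

LSB = 10 V / 2^24 = 0.60 µV.
V_out = (−5) + 16494659 × 5.96046e-07 V = 4.83158 V.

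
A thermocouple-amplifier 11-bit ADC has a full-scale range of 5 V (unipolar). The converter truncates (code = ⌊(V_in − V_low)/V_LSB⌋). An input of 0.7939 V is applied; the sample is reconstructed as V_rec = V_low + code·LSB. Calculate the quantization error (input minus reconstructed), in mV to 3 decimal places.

0.443 mV

One LSB is 5 V / 2048 = 2.441 mV.
Scaled input = 325.1814 LSBs, so code = 325.
V_rec = 0 + 325·0.00244141 = 0.79345703 V.
V_in − V_rec = 0.000442969 V = 0.443 mV.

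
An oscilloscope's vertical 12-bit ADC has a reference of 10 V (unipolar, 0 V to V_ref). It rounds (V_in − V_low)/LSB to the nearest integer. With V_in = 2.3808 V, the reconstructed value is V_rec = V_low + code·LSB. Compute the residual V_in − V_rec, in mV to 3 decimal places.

Step size: 10 V ÷ 2^12 = 2.441 mV.
Scaled input = 975.1757 LSBs, so code = 975.
Code 975 maps back to 0 + 975×0.00244141 V = 2.3803711 V.
V_in − V_rec = 0.000428906 V = 0.429 mV.

0.429 mV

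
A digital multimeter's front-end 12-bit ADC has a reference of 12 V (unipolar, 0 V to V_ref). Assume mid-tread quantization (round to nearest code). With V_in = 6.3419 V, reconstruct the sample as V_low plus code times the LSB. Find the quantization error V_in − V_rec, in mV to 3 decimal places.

One LSB is 12 V / 4096 = 2.930 mV.
(V_in − V_low)/LSB = (6.3419 − 0)/0.00292969 = 2164.7019 → code 2165 (round).
Code 2165 maps back to 0 + 2165×0.00292969 V = 6.3427734 V.
Error = 6.3419 − 6.3427734 = -0.000873437 V = -0.873 mV.

-0.873 mV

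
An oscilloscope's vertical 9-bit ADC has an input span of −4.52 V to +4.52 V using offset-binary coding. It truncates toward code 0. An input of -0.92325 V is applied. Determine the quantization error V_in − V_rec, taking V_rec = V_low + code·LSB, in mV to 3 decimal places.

12.531 mV

Step size: 9.04 V ÷ 2^9 = 17.656 mV.
(-0.92325 − (−4.52))/0.0176562 = 203.7097; ⌊·⌋ gives code 203.
Code 203 maps back to (−4.52) + 203×0.0176562 V = -0.93578125 V.
Difference: 0.0125313 V → 12.531 mV.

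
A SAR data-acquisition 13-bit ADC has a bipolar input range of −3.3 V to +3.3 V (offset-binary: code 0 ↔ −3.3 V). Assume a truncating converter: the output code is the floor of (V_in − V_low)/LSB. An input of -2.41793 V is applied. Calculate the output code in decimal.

code 1094

With 8192 levels over 6.6 V, one step is 0.806 mV.
(-2.41793 − (−3.3)) / 0.000805664 = 1094.836 LSBs.
So the output code is 1094.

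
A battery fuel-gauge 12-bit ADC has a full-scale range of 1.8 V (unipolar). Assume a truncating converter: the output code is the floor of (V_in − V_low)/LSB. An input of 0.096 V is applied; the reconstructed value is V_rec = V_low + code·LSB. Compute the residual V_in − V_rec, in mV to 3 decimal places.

Step size: 1.8 V ÷ 2^12 = 439.45 µV.
Scaled input = 218.4533 LSBs, so code = 218.
V_rec = 0 + 218·0.000439453 = 0.095800781 V.
Difference: 0.000199219 V → 0.199 mV.

0.199 mV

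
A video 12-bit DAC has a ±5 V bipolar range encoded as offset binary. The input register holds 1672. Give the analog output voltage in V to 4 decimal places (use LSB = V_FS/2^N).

LSB = 10 V / 2^12 = 2.441 mV.
V_out = (−5) + 1672 × 0.00244141 V = -0.917969 V.

-0.9180 V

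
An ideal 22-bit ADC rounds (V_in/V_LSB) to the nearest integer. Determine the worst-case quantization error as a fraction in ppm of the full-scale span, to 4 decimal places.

0.1192 ppm

Rounding → worst-case error = ½ LSB = V_FS/2^23, so 1e+06/8388608 = 0.119209 ppm of full scale.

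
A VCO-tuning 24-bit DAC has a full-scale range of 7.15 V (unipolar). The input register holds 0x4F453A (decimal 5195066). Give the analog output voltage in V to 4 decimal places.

LSB = 7.15 V / 2^24 = 0.43 µV.
Code 0x4F453A = 5195066 decimal.
V_out = 0 + 5195066 × 4.26173e-07 V = 2.214 V.

2.2140 V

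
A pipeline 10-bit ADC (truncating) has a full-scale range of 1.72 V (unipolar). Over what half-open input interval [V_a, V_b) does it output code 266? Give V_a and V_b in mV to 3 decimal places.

[446.797 mV, 448.477 mV)

LSB = 1.72/2^10 = 1.680 mV.
V_a = V_low + 266·LSB = 0.446797 V; V_b = V_low + 267·LSB = 0.448477 V.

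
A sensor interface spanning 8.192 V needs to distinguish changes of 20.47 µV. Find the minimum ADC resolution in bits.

19 bits

Number of steps required ≥ 8.192 V / 20.47 µV = 400195.41.
Need 2^N ≥ 400195.41; 2^18 = 262144, 2^19 = 524288.
Minimum N = 19.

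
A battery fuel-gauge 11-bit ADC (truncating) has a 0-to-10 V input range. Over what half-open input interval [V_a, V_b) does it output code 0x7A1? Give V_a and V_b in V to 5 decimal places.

LSB = 10/2^11 = 4.883 mV.
Code 0x7A1 = 1953 decimal.
V_a = V_low + 1953·LSB = 9.53613 V; V_b = V_low + 1954·LSB = 9.54102 V.

[9.53613 V, 9.54102 V)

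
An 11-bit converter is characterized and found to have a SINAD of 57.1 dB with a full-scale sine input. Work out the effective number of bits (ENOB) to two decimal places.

ENOB = (SINAD − 1.76) / 6.02 = (57.1 − 1.76)/6.02 = 9.193.

9.19 bits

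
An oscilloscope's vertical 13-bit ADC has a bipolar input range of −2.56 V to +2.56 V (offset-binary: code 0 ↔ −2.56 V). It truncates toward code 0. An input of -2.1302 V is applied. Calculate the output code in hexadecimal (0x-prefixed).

code 0x2AF (decimal 687)

LSB = 5.12 V / 8192 = 0.625 mV.
(V_in − V_low)/LSB = (-2.1302 − (−2.56)) / 0.000625 = 687.680.
So the output code is 687.
In hexadecimal (0x-prefixed): 0x2AF.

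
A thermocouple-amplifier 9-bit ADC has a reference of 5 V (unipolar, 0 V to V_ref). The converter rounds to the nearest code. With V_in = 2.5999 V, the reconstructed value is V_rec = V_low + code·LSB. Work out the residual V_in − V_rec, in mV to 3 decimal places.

2.244 mV

LSB = 5/2^9 = 9.766 mV.
(V_in − V_low)/LSB = (2.5999 − 0)/0.00976562 = 266.2298 → code 266 (round).
Code 266 maps back to 0 + 266×0.00976562 V = 2.5976562 V.
Error = 2.5999 − 2.5976562 = 0.00224375 V = 2.244 mV.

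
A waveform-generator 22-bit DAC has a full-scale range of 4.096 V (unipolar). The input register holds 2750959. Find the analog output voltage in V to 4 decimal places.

2.6865 V

LSB = 4.096 V / 2^22 = 0.98 µV.
V_out = 0 + 2750959 × 9.76563e-07 V = 2.68648 V.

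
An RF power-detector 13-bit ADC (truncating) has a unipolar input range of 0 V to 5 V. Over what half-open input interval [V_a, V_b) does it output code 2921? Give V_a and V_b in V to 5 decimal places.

LSB = 5/2^13 = 0.610 mV.
V_a = V_low + 2921·LSB = 1.78284 V; V_b = V_low + 2922·LSB = 1.78345 V.

[1.78284 V, 1.78345 V)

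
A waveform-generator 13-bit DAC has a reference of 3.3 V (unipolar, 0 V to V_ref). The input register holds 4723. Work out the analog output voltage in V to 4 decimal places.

1.9026 V

LSB = 3.3 V / 2^13 = 402.83 µV.
V_out = 0 + 4723 × 0.000402832 V = 1.90258 V.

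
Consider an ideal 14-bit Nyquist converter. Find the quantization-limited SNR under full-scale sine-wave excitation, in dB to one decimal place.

SNR ≈ 6.02·N + 1.76 dB = 6.02·14 + 1.76 = 86.04 dB.

86.0 dB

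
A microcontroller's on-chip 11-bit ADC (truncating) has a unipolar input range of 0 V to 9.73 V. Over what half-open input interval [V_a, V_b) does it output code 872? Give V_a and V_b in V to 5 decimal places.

LSB = 9.73/2^11 = 4.751 mV.
V_a = V_low + 872·LSB = 4.14285 V; V_b = V_low + 873·LSB = 4.1476 V.

[4.14285 V, 4.14760 V)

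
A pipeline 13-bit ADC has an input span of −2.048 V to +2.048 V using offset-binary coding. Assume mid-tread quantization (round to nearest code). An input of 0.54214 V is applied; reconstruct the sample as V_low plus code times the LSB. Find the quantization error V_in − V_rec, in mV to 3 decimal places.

Step size: 4.096 V ÷ 2^13 = 0.500 mV.
(0.54214 − (−2.048))/0.0005 = 5180.2800; round gives code 5180.
Reconstructed: 0.542 V.
Error = 0.54214 − 0.542 = 0.00014 V = 0.140 mV.

0.140 mV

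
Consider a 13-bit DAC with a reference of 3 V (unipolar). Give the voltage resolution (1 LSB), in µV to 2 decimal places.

366.21 µV

Full-scale span = 3 V.
LSB = 3 / 2^13 = 3 / 8192 = 0.000366211 V = 366.21 µV.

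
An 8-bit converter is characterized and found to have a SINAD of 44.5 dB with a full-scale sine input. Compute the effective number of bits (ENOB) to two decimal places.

7.10 bits

ENOB = (SINAD − 1.76) / 6.02 = (44.5 − 1.76)/6.02 = 7.100.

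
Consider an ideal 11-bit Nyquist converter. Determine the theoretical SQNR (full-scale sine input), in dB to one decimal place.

68.0 dB

SNR ≈ 6.02·N + 1.76 dB = 6.02·11 + 1.76 = 67.98 dB.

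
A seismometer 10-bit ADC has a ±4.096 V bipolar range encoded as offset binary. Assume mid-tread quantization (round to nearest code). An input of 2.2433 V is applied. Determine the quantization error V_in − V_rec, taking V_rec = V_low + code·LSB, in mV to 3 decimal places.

3.300 mV

One LSB is 8.192 V / 1024 = 8.000 mV.
(2.2433 − (−4.096))/0.008 = 792.4125; round gives code 792.
V_rec = (−4.096) + 792·0.008 = 2.24 V.
Error = 2.2433 − 2.24 = 0.0033 V = 3.300 mV.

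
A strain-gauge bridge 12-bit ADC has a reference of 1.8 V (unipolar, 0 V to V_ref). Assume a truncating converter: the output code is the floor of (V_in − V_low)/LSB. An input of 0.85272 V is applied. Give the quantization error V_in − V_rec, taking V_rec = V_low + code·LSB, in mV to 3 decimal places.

0.181 mV

LSB = 1.8/2^12 = 439.45 µV.
Scaled input = 1940.4117 LSBs, so code = 1940.
Code 1940 maps back to 0 + 1940×0.000439453 V = 0.85253906 V.
Error = 0.85272 − 0.85253906 = 0.000180938 V = 0.181 mV.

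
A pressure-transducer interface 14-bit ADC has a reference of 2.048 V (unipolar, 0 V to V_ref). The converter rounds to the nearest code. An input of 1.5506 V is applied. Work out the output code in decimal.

code 12405

Full-scale span = 2.048 V; LSB = 2.048/2^14 = 125.00 µV.
(1.5506 − 0) / 0.000125 = 12404.800 LSBs.
So the output code is 12405.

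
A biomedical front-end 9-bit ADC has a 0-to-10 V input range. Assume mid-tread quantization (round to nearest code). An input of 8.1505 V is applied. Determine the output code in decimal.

code 417

With 512 levels over 10 V, one step is 19.531 mV.
(8.1505 − 0) / 0.0195312 = 417.306 LSBs.
round(417.306) = 417.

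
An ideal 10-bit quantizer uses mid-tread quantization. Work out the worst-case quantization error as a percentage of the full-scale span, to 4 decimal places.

Rounding → worst-case error = ½ LSB = V_FS/2^11, so 100/2048 = 0.0488281 % of full scale.

0.0488 %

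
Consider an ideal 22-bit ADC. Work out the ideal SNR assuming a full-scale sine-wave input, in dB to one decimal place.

SNR ≈ 6.02·N + 1.76 dB = 6.02·22 + 1.76 = 134.20 dB.

134.2 dB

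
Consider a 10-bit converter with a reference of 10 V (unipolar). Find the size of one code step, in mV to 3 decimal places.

9.766 mV

Full-scale span = 10 V.
LSB = 10 / 2^10 = 10 / 1024 = 0.00976562 V = 9.766 mV.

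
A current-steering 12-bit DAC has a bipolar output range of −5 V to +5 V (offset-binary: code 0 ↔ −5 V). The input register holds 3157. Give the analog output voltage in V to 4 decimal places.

2.7075 V

LSB = 10 V / 2^12 = 2.441 mV.
V_out = (−5) + 3157 × 0.00244141 V = 2.70752 V.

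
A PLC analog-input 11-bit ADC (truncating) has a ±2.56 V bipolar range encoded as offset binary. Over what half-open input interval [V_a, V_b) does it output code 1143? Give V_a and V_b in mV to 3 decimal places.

LSB = 5.12/2^11 = 2.500 mV.
V_a = V_low + 1143·LSB = 0.2975 V; V_b = V_low + 1144·LSB = 0.3 V.

[297.500 mV, 300.000 mV)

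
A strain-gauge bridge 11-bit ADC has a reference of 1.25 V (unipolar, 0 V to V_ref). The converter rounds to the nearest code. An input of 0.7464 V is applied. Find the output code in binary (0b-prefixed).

With 2048 levels over 1.25 V, one step is 0.610 mV.
(V_in − V_low)/LSB = (0.7464 − 0) / 0.000610352 = 1222.902.
round(1222.902) = 1223.
In binary (0b-prefixed): 0b10011000111.

code 0b10011000111 (decimal 1223)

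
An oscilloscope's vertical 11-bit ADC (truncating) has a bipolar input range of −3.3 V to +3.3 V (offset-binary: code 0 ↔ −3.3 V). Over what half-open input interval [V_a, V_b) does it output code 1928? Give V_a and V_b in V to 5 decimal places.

[2.91328 V, 2.91650 V)

LSB = 6.6/2^11 = 3.223 mV.
V_a = V_low + 1928·LSB = 2.91328 V; V_b = V_low + 1929·LSB = 2.9165 V.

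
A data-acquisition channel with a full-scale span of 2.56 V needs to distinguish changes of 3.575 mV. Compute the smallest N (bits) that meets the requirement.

Number of steps required ≥ 2.56 V / 3.575 mV = 716.08.
Need 2^N ≥ 716.08; 2^9 = 512, 2^10 = 1024.
Minimum N = 10.

10 bits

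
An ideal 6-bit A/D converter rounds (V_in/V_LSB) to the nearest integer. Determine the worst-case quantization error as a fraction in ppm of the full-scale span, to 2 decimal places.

Rounding → worst-case error = ½ LSB = V_FS/2^7, so 1e+06/128 = 7812.5 ppm of full scale.

7812.50 ppm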